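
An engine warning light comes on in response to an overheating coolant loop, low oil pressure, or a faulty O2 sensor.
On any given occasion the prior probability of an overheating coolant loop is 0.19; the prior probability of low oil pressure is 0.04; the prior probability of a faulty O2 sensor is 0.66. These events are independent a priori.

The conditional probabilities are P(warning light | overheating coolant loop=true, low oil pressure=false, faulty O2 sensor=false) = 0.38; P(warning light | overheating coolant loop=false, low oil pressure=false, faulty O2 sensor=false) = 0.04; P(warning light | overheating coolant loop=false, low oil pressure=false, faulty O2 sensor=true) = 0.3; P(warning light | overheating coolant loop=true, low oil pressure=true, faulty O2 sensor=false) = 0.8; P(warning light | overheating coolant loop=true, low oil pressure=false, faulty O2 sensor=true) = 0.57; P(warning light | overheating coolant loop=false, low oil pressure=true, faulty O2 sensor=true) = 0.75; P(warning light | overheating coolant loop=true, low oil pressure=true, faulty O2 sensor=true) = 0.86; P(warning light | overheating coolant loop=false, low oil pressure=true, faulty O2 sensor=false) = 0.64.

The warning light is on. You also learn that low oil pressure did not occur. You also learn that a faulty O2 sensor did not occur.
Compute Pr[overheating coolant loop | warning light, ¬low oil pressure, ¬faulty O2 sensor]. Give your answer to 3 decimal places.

Pr[overheating coolant loop | warning light, ¬low oil pressure, ¬faulty O2 sensor] ≈ 0.690

P(warning light | ¬low oil pressure, ¬faulty O2 sensor) = 0.04*0.81 + 0.38*0.19 = 0.032400 + 0.072200 = 0.104600
The overheating coolant loop-present share is 0.38*0.19 = 0.072200.
P(overheating coolant loop | warning light, ¬low oil pressure, ¬faulty O2 sensor) = 0.072200 / 0.104600 ≈ 0.690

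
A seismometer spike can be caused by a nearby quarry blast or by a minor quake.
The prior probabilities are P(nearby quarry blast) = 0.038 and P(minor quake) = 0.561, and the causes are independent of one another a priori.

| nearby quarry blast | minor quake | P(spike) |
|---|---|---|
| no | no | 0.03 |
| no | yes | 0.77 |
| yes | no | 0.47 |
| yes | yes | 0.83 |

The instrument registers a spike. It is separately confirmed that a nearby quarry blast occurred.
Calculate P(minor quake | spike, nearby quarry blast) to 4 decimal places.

P(minor quake | spike, nearby quarry blast) ≈ 0.6929

P(spike | nearby quarry blast) = 0.47·0.439 + 0.83·0.561 = 0.206330 + 0.465630 = 0.671960
The minor quake-present share is 0.83·0.561 = 0.465630.
Hence the posterior is 0.465630/0.671960 ≈ 0.6929.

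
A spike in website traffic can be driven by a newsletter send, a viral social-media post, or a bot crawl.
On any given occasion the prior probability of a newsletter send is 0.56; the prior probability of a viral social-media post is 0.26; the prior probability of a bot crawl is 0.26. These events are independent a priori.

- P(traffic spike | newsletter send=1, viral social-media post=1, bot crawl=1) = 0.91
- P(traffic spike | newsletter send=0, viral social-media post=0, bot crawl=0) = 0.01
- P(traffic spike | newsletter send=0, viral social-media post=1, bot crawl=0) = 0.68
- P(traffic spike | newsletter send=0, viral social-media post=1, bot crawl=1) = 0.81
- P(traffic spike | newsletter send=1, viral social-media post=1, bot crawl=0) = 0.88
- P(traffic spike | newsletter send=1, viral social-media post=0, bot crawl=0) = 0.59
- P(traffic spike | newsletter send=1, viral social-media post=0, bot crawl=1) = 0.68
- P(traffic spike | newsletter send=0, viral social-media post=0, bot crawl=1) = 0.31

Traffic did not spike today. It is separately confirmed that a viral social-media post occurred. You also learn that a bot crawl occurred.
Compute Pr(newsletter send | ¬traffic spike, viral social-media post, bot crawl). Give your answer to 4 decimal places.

Pr(newsletter send | ¬traffic spike, viral social-media post, bot crawl) ≈ 0.3761

Numerator (weight on configurations with newsletter send): 0.09·0.56 = 0.050400
The normalizing constant is 0.19·0.44 + 0.09·0.56 = 0.134000
Posterior = 0.050400 / 0.134000 ≈ 0.3761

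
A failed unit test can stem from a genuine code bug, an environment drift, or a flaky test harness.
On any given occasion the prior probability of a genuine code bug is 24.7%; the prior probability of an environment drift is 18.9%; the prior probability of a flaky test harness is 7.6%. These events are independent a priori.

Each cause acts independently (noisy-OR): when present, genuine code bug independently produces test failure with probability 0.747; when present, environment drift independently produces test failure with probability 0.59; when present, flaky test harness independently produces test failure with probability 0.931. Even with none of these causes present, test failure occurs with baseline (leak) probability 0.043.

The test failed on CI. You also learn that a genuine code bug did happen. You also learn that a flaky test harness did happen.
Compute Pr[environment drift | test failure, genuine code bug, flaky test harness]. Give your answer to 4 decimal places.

Pr[environment drift | test failure, genuine code bug, flaky test harness] ≈ 0.1905

Under noisy-OR, P(test failure | causes) = 1 − (1−0.043)·∏(1−qᵢ) over the active causes.
Enumerate both values of environment drift and weight by the priors:
  P(test failure | genuine code bug, flaky test harness) = 0.983294×0.811 + 0.99315×0.189
        = 0.797451 + 0.187705 = 0.985156
The terms with environment drift present sum to 0.187705, so
  P(environment drift | test failure, genuine code bug, flaky test harness) = 0.187705 / 0.985156 ≈ 0.1905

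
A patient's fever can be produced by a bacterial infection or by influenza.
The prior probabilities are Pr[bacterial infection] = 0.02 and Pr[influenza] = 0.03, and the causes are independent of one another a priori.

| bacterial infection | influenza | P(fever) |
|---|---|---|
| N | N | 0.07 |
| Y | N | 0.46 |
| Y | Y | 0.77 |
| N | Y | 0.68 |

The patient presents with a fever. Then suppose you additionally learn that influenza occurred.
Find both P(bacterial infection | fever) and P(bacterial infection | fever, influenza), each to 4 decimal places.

Sum P(fever|·) weighted by the priors over the 4 (bacterial infection, influenza) configurations:
  P(fever) = 0.07×0.98×0.97 + 0.68×0.98×0.03 + 0.46×0.02×0.97 + 0.77×0.02×0.03
        = 0.066542 + 0.019992 + 0.008924 + 0.000462 = 0.095920
The terms with bacterial infection present sum to 0.009386, so
  P(bacterial infection | fever) = 0.009386 / 0.095920 ≈ 0.0979

Now condition on the additional information:
For the numerator, keep only bacterial infection=true terms: 0.77×0.02 = 0.015400
Normalizer over all consistent configurations: 0.68×0.98 + 0.77×0.02 = 0.681800
P(bacterial infection | fever, influenza) = 0.015400/0.681800 ≈ 0.0226
— influenza explains away the evidence for bacterial infection.

P(bacterial infection | fever) ≈ 0.0979; P(bacterial infection | fever, influenza) ≈ 0.0226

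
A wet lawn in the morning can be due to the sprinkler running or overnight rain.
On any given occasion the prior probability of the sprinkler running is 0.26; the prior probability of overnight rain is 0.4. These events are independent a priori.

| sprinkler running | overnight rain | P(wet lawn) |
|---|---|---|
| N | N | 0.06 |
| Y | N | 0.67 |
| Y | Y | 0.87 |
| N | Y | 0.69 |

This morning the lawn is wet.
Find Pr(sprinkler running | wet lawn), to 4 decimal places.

P(wet lawn) = 0.06×0.74×0.6 + 0.69×0.74×0.4 + 0.67×0.26×0.6 + 0.87×0.26×0.4 = 0.026640 + 0.204240 + 0.104520 + 0.090480 = 0.425880
The sprinkler running-present share is 0.104520 + 0.090480 = 0.195000.
So P(sprinkler running | wet lawn) = 0.195000/0.425880 ≈ 0.4579.

Pr(sprinkler running | wet lawn) ≈ 0.4579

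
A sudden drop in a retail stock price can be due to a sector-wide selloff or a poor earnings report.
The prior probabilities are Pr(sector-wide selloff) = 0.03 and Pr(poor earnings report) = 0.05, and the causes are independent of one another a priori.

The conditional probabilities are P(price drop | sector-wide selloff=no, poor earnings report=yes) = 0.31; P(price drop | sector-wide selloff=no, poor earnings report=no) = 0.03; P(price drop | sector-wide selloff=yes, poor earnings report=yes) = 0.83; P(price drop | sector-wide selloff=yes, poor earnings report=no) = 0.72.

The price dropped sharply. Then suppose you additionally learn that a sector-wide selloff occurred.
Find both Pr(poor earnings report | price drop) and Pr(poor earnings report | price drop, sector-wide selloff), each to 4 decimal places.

Numerator (weight on configurations with poor earnings report): 0.015035 + 0.001245 = 0.016280
The normalizing constant is 0.03*0.97*0.95 + 0.31*0.97*0.05 + 0.72*0.03*0.95 + 0.83*0.03*0.05 = 0.064445
P(poor earnings report | price drop) = 0.016280/0.064445 ≈ 0.2526

Now also conditioning on sector-wide selloff=true:
For the numerator, keep only poor earnings report=true terms: 0.83*0.05 = 0.041500
Denominator P(price drop | sector-wide selloff): 0.72*0.95 + 0.83*0.05 = 0.725500
P(poor earnings report | price drop, sector-wide selloff) = 0.041500/0.725500 ≈ 0.0572

Pr(poor earnings report | price drop) ≈ 0.2526; Pr(poor earnings report | price drop, sector-wide selloff) ≈ 0.0572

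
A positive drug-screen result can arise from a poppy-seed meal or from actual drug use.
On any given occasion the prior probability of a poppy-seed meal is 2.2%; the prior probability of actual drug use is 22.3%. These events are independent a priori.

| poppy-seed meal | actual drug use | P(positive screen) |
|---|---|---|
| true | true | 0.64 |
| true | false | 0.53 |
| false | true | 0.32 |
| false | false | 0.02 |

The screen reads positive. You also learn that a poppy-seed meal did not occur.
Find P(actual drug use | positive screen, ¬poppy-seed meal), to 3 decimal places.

P(positive screen | ¬poppy-seed meal) = 0.02*0.777 + 0.32*0.223 = 0.015540 + 0.071360 = 0.086900
Of this, 0.071360 comes from 0.32*0.223 (the actual drug use=true cases).
So P(actual drug use | positive screen, ¬poppy-seed meal) = 0.071360/0.086900 ≈ 0.821.

P(actual drug use | positive screen, ¬poppy-seed meal) ≈ 0.821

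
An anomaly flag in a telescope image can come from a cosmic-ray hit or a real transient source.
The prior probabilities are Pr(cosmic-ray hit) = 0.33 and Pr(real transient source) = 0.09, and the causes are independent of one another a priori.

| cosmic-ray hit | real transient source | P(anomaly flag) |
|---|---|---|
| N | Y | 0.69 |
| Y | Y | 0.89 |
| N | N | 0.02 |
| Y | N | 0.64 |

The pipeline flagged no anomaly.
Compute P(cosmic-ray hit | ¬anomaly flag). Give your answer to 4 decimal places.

P(cosmic-ray hit | ¬anomaly flag) ≈ 0.1531

P(¬anomaly flag) = 0.98·0.67·0.91 + 0.31·0.67·0.09 + 0.36·0.33·0.91 + 0.11·0.33·0.09 = 0.597506 + 0.018693 + 0.108108 + 0.003267 = 0.727574
Restricting to configurations with cosmic-ray hit present: 0.108108 + 0.003267 = 0.111375.
P(cosmic-ray hit | ¬anomaly flag) = 0.111375 / 0.727574 ≈ 0.1531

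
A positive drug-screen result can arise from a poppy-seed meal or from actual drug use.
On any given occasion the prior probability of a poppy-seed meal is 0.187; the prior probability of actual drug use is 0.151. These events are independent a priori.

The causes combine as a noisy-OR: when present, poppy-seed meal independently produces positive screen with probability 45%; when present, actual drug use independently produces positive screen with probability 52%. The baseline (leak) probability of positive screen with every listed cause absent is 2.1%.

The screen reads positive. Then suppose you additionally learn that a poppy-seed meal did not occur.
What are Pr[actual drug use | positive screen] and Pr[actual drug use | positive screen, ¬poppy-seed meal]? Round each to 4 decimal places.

Pr[actual drug use | positive screen] ≈ 0.4949; Pr[actual drug use | positive screen, ¬poppy-seed meal] ≈ 0.8178

Under noisy-OR, P(positive screen | causes) = 1 − (1−0.021)·∏(1−qᵢ) over the active causes.
Enumerate the 4 (poppy-seed meal, actual drug use) configurations and weight by the priors:
  P(positive screen) = 0.021·0.813·0.849 + 0.53008·0.813·0.151 + 0.46155·0.187·0.849 + 0.741544·0.187·0.151
        = 0.014495 + 0.065074 + 0.073277 + 0.020939 = 0.173785
The terms with actual drug use present sum to 0.086013, so
  P(actual drug use | positive screen) = 0.086013 / 0.173785 ≈ 0.4949

With the extra evidence:
Numerator (weight on configurations with actual drug use): 0.53008*0.151 = 0.080042
The normalizing constant is 0.021*0.849 + 0.53008*0.151 = 0.097871
P(actual drug use | positive screen, ¬poppy-seed meal) = 0.080042/0.097871 ≈ 0.8178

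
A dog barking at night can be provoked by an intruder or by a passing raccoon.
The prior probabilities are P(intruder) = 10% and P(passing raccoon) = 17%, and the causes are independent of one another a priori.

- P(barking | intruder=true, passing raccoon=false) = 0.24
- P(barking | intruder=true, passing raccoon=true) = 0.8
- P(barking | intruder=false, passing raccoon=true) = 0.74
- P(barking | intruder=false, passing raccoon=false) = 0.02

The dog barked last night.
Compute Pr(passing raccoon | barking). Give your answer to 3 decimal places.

Pr(passing raccoon | barking) ≈ 0.784

P(barking) = 0.02*0.9*0.83 + 0.74*0.9*0.17 + 0.24*0.1*0.83 + 0.8*0.1*0.17 = 0.014940 + 0.113220 + 0.019920 + 0.013600 = 0.161680
Restricting to configurations with passing raccoon present: 0.113220 + 0.013600 = 0.126820.
Hence the posterior is 0.126820/0.161680 ≈ 0.784.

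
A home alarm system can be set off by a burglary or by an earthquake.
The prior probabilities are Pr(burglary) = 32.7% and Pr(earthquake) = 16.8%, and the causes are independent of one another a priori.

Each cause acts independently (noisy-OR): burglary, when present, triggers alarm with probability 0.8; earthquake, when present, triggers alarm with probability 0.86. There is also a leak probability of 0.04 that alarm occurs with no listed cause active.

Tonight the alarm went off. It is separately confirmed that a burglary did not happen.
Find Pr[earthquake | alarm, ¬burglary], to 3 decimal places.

Under noisy-OR, P(alarm | causes) = 1 − (1−0.04)·∏(1−qᵢ) over the active causes.
P(alarm | ¬burglary) = 0.04×0.832 + 0.8656×0.168 = 0.033280 + 0.145421 = 0.178701
Restricting to configurations with earthquake present: 0.8656×0.168 = 0.145421.
Hence the posterior is 0.145421/0.178701 ≈ 0.814.

Pr[earthquake | alarm, ¬burglary] ≈ 0.814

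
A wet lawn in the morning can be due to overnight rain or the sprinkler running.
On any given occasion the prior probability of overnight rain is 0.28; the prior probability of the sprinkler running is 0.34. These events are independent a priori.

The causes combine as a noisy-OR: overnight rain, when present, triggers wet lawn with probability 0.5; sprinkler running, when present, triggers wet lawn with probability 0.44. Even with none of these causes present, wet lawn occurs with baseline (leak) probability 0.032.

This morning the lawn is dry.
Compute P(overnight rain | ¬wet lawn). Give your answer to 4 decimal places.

Under noisy-OR, P(wet lawn | causes) = 1 − (1−0.032)·∏(1−qᵢ) over the active causes.
P(¬wet lawn) = 0.968*0.72*0.66 + 0.54208*0.72*0.34 + 0.484*0.28*0.66 + 0.27104*0.28*0.34 = 0.459994 + 0.132701 + 0.089443 + 0.025803 = 0.707941
Of this, 0.115246 comes from 0.089443 + 0.025803 (the overnight rain=true cases).
P(overnight rain | ¬wet lawn) = 0.115246 / 0.707941 ≈ 0.1628

P(overnight rain | ¬wet lawn) ≈ 0.1628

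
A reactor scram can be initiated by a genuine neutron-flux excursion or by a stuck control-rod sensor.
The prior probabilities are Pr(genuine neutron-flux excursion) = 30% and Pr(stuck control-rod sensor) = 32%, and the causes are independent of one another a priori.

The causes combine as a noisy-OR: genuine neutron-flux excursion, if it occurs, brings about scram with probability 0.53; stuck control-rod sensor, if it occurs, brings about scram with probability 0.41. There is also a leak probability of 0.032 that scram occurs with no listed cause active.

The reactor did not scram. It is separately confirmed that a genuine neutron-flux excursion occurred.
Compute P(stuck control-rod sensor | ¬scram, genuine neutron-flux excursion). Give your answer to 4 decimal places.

P(stuck control-rod sensor | ¬scram, genuine neutron-flux excursion) ≈ 0.2173

Under noisy-OR, P(scram | causes) = 1 − (1−0.032)·∏(1−qᵢ) over the active causes.
Weight on stuck control-rod sensor=true, given the evidence: 0.268426×0.32 = 0.085896
The normalizing constant is 0.45496×0.68 + 0.268426×0.32 = 0.395269
Posterior = 0.085896 / 0.395269 ≈ 0.2173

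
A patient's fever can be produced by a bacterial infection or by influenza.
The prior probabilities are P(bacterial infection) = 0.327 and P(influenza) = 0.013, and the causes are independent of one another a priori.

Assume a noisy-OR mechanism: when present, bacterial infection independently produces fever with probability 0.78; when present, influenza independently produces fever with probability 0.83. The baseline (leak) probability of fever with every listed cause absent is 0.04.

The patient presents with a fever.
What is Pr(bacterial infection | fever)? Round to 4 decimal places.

Pr(bacterial infection | fever) ≈ 0.8842

Under noisy-OR, P(fever | causes) = 1 − (1−0.04)·∏(1−qᵢ) over the active causes.
Enumerate the 4 (bacterial infection, influenza) configurations and weight by the priors:
  P(fever) = 0.04×0.673×0.987 + 0.8368×0.673×0.013 + 0.7888×0.327×0.987 + 0.964096×0.327×0.013
        = 0.026570 + 0.007321 + 0.254584 + 0.004098 = 0.292573
The terms with bacterial infection present sum to 0.258682, so
  P(bacterial infection | fever) = 0.258682 / 0.292573 ≈ 0.8842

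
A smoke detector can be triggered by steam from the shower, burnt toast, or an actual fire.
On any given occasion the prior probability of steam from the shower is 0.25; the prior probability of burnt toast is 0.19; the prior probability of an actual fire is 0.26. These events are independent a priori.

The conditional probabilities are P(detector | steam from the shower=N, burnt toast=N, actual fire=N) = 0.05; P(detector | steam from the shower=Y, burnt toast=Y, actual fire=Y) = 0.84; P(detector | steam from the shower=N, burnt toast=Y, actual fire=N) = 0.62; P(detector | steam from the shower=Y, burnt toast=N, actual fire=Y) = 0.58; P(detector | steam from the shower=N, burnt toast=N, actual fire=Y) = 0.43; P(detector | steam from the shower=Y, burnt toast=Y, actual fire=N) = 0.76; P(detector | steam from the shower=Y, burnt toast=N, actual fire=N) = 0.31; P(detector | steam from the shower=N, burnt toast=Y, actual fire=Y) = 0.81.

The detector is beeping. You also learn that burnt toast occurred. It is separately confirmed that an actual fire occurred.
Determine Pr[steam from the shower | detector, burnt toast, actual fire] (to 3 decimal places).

P(detector | burnt toast, actual fire) = 0.81×0.75 + 0.84×0.25 = 0.607500 + 0.210000 = 0.817500
The steam from the shower-present share is 0.84×0.25 = 0.210000.
So P(steam from the shower | detector, burnt toast, actual fire) = 0.210000/0.817500 ≈ 0.257.

Pr[steam from the shower | detector, burnt toast, actual fire] ≈ 0.257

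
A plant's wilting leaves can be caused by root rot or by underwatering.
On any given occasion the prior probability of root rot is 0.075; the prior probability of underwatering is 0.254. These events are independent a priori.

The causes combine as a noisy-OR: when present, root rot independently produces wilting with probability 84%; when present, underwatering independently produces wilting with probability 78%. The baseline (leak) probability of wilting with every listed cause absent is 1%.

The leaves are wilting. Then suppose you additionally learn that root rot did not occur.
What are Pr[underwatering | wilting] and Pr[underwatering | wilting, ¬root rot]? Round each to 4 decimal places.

Pr[underwatering | wilting] ≈ 0.7892; Pr[underwatering | wilting, ¬root rot] ≈ 0.9638

Under noisy-OR, P(wilting | causes) = 1 − (1−0.01)·∏(1−qᵢ) over the active causes.
Weight on underwatering=true, given the evidence: 0.183778 + 0.018386 = 0.202164
The normalizing constant is 0.01×0.925×0.746 + 0.7822×0.925×0.254 + 0.8416×0.075×0.746 + 0.965152×0.075×0.254 = 0.256153
P(underwatering | wilting) = 0.202164/0.256153 ≈ 0.7892

Now condition on the additional information:
By total probability over both values of underwatering:
  P(wilting | ¬root rot) = 0.01×0.746 + 0.7822×0.254
        = 0.007460 + 0.198679 = 0.206139
The terms with underwatering present sum to 0.198679, so
  P(underwatering | wilting, ¬root rot) = 0.198679 / 0.206139 ≈ 0.9638
With root rot excluded, underwatering must carry more of the explanatory weight for the wilting.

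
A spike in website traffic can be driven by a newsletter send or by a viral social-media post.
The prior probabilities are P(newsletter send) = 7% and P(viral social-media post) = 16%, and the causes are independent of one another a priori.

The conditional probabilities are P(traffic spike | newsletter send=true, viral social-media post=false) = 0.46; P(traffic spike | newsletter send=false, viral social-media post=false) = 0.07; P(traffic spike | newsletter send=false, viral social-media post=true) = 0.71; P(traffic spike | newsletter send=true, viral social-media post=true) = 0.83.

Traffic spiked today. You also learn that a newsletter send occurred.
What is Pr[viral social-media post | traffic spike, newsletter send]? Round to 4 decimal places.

Weight on viral social-media post=true, given the evidence: 0.83*0.16 = 0.132800
Denominator P(traffic spike | newsletter send): 0.46*0.84 + 0.83*0.16 = 0.519200
Posterior = 0.132800 / 0.519200 ≈ 0.2558

Pr[viral social-media post | traffic spike, newsletter send] ≈ 0.2558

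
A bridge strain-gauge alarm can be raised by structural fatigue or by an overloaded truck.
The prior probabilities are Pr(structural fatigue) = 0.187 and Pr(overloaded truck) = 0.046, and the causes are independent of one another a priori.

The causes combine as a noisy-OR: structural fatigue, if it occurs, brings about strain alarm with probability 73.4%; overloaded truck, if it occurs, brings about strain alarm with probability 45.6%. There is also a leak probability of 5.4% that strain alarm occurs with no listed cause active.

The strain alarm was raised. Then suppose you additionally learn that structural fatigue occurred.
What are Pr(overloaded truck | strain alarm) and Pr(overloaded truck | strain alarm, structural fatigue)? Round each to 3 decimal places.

Pr(overloaded truck | strain alarm) ≈ 0.127; Pr(overloaded truck | strain alarm, structural fatigue) ≈ 0.053

Under noisy-OR, P(strain alarm | causes) = 1 − (1−0.054)·∏(1−qᵢ) over the active causes.
By total probability over the 4 (structural fatigue, overloaded truck) configurations:
  P(strain alarm) = 0.054·0.813·0.954 + 0.485376·0.813·0.046 + 0.748364·0.187·0.954 + 0.86311·0.187·0.046
        = 0.041883 + 0.018152 + 0.133507 + 0.007424 = 0.200966
The terms with overloaded truck present sum to 0.025576, so
  P(overloaded truck | strain alarm) = 0.025576 / 0.200966 ≈ 0.127

Now also conditioning on structural fatigue=true:
P(strain alarm | structural fatigue) = 0.748364×0.954 + 0.86311×0.046 = 0.713939 + 0.039703 = 0.753642
Of this, 0.039703 comes from 0.86311×0.046 (the overloaded truck=true cases).
So P(overloaded truck | strain alarm, structural fatigue) = 0.039703/0.753642 ≈ 0.053.
The drop from 0.127 to 0.053 is the explaining-away (discounting) effect.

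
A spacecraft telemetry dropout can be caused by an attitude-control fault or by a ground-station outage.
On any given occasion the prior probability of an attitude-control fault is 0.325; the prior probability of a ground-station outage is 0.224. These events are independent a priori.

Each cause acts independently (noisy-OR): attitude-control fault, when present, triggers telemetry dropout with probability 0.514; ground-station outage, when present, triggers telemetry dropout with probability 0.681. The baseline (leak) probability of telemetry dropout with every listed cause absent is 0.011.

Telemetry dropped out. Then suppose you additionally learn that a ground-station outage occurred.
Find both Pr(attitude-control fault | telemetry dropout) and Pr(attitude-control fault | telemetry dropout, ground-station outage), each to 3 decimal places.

Pr(attitude-control fault | telemetry dropout) ≈ 0.638; Pr(attitude-control fault | telemetry dropout, ground-station outage) ≈ 0.373

Under noisy-OR, P(telemetry dropout | causes) = 1 − (1−0.011)·∏(1−qᵢ) over the active causes.
Numerator (weight on configurations with attitude-control fault): 0.130979 + 0.061638 = 0.192617
Denominator P(telemetry dropout): 0.011*0.675*0.776 + 0.684509*0.675*0.224 + 0.519346*0.325*0.776 + 0.846671*0.325*0.224 = 0.301877
Posterior = 0.192617 / 0.301877 ≈ 0.638

With the extra evidence:
For the numerator, keep only attitude-control fault=true terms: 0.846671×0.325 = 0.275168
The normalizing constant is 0.684509×0.675 + 0.846671×0.325 = 0.737212
P(attitude-control fault | telemetry dropout, ground-station outage) = 0.275168/0.737212 ≈ 0.373
The drop from 0.638 to 0.373 is the explaining-away (discounting) effect.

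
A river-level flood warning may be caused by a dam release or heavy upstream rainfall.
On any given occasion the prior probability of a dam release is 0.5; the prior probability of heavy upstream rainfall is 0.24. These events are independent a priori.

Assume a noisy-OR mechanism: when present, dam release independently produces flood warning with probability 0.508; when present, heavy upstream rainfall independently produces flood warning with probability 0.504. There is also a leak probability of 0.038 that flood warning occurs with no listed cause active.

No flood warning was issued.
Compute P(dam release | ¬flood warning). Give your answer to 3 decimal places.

P(dam release | ¬flood warning) ≈ 0.330

Under noisy-OR, P(flood warning | causes) = 1 − (1−0.038)·∏(1−qᵢ) over the active causes.
P(¬flood warning) = 0.962·0.5·0.76 + 0.477152·0.5·0.24 + 0.473304·0.5·0.76 + 0.234759·0.5·0.24 = 0.365560 + 0.057258 + 0.179856 + 0.028171 = 0.630845
The dam release-present share is 0.179856 + 0.028171 = 0.208027.
So P(dam release | ¬flood warning) = 0.208027/0.630845 ≈ 0.330.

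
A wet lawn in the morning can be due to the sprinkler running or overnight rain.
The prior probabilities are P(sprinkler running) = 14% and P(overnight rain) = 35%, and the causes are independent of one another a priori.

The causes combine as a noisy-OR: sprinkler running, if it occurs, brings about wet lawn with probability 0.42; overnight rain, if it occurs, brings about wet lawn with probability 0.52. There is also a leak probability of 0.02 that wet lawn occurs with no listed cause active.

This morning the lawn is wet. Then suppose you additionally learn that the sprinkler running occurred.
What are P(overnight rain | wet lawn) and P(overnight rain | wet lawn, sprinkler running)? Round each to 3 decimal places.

P(overnight rain | wet lawn) ≈ 0.794; P(overnight rain | wet lawn, sprinkler running) ≈ 0.476

Under noisy-OR, P(wet lawn | causes) = 1 − (1−0.02)·∏(1−qᵢ) over the active causes.
Numerator (weight on configurations with overnight rain): 0.159410 + 0.035631 = 0.195041
Denominator P(wet lawn): 0.02*0.86*0.65 + 0.5296*0.86*0.35 + 0.4316*0.14*0.65 + 0.727168*0.14*0.35 = 0.245497
Posterior = 0.195041 / 0.245497 ≈ 0.794

Now condition on the additional information:
By total probability over both values of overnight rain:
  P(wet lawn | sprinkler running) = 0.4316*0.65 + 0.727168*0.35
        = 0.280540 + 0.254509 = 0.535049
Configurations with overnight rain contribute 0.254509, so
  P(overnight rain | wet lawn, sprinkler running) = 0.254509 / 0.535049 ≈ 0.476
This is intercausal reasoning (explaining away): once sprinkler running accounts for the wet lawn, overnight rain becomes less likely.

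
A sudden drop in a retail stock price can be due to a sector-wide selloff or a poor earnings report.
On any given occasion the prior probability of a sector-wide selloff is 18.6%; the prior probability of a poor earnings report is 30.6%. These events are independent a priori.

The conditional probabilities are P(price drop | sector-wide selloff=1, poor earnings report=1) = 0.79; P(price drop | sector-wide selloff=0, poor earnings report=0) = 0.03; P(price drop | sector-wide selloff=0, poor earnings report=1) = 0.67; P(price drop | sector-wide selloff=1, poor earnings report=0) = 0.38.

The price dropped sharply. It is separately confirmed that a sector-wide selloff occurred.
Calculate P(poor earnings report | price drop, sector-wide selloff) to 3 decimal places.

P(poor earnings report | price drop, sector-wide selloff) ≈ 0.478

Weight on poor earnings report=true, given the evidence: 0.79·0.306 = 0.241740
Normalizer over all consistent configurations: 0.38·0.694 + 0.79·0.306 = 0.505460
Posterior = 0.241740 / 0.505460 ≈ 0.478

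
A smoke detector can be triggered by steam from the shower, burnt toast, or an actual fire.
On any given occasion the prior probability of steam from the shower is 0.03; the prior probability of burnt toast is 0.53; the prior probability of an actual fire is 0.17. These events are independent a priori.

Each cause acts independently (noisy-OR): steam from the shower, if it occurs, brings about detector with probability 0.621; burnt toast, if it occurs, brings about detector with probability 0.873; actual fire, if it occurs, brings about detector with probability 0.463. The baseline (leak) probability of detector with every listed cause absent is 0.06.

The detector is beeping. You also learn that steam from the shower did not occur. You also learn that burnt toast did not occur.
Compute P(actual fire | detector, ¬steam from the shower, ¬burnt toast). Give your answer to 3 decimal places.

Under noisy-OR, P(detector | causes) = 1 − (1−0.06)·∏(1−qᵢ) over the active causes.
Enumerate both values of actual fire and weight by the priors:
  P(detector | ¬steam from the shower, ¬burnt toast) = 0.06*0.83 + 0.49522*0.17
        = 0.049800 + 0.084187 = 0.133987
Keeping only the actual fire-present terms gives 0.084187, so
  P(actual fire | detector, ¬steam from the shower, ¬burnt toast) = 0.084187 / 0.133987 ≈ 0.628

P(actual fire | detector, ¬steam from the shower, ¬burnt toast) ≈ 0.628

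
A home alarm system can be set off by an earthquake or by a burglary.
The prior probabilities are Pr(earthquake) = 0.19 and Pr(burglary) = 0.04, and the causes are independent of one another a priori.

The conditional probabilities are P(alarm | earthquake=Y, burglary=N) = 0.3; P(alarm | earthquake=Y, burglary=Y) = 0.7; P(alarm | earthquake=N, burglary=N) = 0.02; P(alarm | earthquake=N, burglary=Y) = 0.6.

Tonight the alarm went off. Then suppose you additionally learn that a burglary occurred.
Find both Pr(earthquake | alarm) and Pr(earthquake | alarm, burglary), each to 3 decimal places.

Weight on earthquake=true, given the evidence: 0.054720 + 0.005320 = 0.060040
The normalizing constant is 0.02·0.81·0.96 + 0.6·0.81·0.04 + 0.3·0.19·0.96 + 0.7·0.19·0.04 = 0.095032
Posterior = 0.060040 / 0.095032 ≈ 0.632

Now condition on the additional information:
P(alarm | burglary) = 0.6·0.81 + 0.7·0.19 = 0.486000 + 0.133000 = 0.619000
Of this, 0.133000 comes from 0.7·0.19 (the earthquake=true cases).
P(earthquake | alarm, burglary) = 0.133000 / 0.619000 ≈ 0.215
This is intercausal reasoning (explaining away): once burglary accounts for the alarm, earthquake becomes less likely.

Pr(earthquake | alarm) ≈ 0.632; Pr(earthquake | alarm, burglary) ≈ 0.215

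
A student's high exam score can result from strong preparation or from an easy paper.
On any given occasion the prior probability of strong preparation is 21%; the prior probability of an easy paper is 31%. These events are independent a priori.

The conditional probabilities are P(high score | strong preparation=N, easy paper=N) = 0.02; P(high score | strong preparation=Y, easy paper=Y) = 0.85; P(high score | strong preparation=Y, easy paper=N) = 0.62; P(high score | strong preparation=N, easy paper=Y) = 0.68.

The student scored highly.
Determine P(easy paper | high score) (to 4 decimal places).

P(easy paper | high score) ≈ 0.6877

P(high score) = 0.02*0.79*0.69 + 0.68*0.79*0.31 + 0.62*0.21*0.69 + 0.85*0.21*0.31 = 0.010902 + 0.166532 + 0.089838 + 0.055335 = 0.322607
The easy paper-present share is 0.166532 + 0.055335 = 0.221867.
Hence the posterior is 0.221867/0.322607 ≈ 0.6877.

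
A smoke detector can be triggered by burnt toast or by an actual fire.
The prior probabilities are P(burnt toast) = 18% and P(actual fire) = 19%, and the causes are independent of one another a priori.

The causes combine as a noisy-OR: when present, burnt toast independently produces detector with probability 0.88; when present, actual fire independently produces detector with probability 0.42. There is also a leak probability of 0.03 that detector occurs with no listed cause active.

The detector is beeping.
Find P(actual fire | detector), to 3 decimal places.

Under noisy-OR, P(detector | causes) = 1 − (1−0.03)·∏(1−qᵢ) over the active causes.
Enumerate the 4 (burnt toast, actual fire) configurations and weight by the priors:
  P(detector) = 0.03·0.82·0.81 + 0.4374·0.82·0.19 + 0.8836·0.18·0.81 + 0.932488·0.18·0.19
        = 0.019926 + 0.068147 + 0.128829 + 0.031891 = 0.248793
Configurations with actual fire contribute 0.100038, so
  P(actual fire | detector) = 0.100038 / 0.248793 ≈ 0.402

P(actual fire | detector) ≈ 0.402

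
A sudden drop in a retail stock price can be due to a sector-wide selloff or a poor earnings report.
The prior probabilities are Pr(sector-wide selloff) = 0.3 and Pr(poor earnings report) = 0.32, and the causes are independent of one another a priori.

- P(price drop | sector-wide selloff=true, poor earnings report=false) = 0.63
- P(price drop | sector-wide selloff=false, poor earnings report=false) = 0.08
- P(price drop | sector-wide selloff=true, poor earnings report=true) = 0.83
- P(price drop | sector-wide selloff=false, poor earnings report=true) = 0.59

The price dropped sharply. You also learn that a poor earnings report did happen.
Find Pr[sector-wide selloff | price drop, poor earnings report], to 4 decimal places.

For the numerator, keep only sector-wide selloff=true terms: 0.83·0.3 = 0.249000
The normalizing constant is 0.59·0.7 + 0.83·0.3 = 0.662000
Posterior = 0.249000 / 0.662000 ≈ 0.3761

Pr[sector-wide selloff | price drop, poor earnings report] ≈ 0.3761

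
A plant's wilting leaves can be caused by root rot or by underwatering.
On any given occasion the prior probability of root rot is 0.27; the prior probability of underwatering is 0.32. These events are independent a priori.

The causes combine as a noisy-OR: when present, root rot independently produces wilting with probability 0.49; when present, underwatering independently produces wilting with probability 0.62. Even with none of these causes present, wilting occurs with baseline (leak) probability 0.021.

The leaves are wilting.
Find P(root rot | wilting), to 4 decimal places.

Under noisy-OR, P(wilting | causes) = 1 − (1−0.021)·∏(1−qᵢ) over the active causes.
P(wilting) = 0.021×0.73×0.68 + 0.62798×0.73×0.32 + 0.50071×0.27×0.68 + 0.81027×0.27×0.32 = 0.010424 + 0.146696 + 0.091930 + 0.070007 = 0.319057
Restricting to configurations with root rot present: 0.091930 + 0.070007 = 0.161937.
So P(root rot | wilting) = 0.161937/0.319057 ≈ 0.5075.

P(root rot | wilting) ≈ 0.5075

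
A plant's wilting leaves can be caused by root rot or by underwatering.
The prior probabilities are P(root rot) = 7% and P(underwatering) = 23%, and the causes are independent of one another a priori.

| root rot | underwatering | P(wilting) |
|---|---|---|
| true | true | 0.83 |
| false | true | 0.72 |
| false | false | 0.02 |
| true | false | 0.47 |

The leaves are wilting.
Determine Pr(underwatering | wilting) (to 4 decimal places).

Pr(underwatering | wilting) ≈ 0.8085

P(wilting) = 0.02·0.93·0.77 + 0.72·0.93·0.23 + 0.47·0.07·0.77 + 0.83·0.07·0.23 = 0.014322 + 0.154008 + 0.025333 + 0.013363 = 0.207026
Restricting to configurations with underwatering present: 0.154008 + 0.013363 = 0.167371.
P(underwatering | wilting) = 0.167371 / 0.207026 ≈ 0.8085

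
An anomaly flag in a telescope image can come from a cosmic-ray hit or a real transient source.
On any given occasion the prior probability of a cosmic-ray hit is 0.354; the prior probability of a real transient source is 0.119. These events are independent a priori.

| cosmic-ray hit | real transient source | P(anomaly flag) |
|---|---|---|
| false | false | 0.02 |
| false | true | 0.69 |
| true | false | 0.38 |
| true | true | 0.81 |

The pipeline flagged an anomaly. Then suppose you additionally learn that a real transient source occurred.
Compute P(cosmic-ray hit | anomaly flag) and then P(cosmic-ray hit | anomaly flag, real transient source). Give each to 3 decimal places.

Sum P(anomaly flag|·) weighted by the priors over the 4 (cosmic-ray hit, real transient source) configurations:
  P(anomaly flag) = 0.02·0.646·0.881 + 0.69·0.646·0.119 + 0.38·0.354·0.881 + 0.81·0.354·0.119
        = 0.011383 + 0.053043 + 0.118512 + 0.034122 = 0.217060
The terms with cosmic-ray hit present sum to 0.152634, so
  P(cosmic-ray hit | anomaly flag) = 0.152634 / 0.217060 ≈ 0.703

With the extra evidence:
Weight on cosmic-ray hit=true, given the evidence: 0.81×0.354 = 0.286740
The normalizing constant is 0.69×0.646 + 0.81×0.354 = 0.732480
Posterior = 0.286740 / 0.732480 ≈ 0.391
Conditioning on real transient source lowers the posterior on cosmic-ray hit: the classic explaining-away effect in a common-effect structure.

P(cosmic-ray hit | anomaly flag) ≈ 0.703; P(cosmic-ray hit | anomaly flag, real transient source) ≈ 0.391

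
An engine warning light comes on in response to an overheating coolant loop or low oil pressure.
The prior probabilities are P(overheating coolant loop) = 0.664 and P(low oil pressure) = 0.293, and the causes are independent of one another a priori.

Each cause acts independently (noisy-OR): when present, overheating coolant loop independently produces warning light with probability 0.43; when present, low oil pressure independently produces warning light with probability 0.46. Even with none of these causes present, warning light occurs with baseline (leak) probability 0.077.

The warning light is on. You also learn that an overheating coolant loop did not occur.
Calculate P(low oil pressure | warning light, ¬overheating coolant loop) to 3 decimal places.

P(low oil pressure | warning light, ¬overheating coolant loop) ≈ 0.730

Under noisy-OR, P(warning light | causes) = 1 − (1−0.077)·∏(1−qᵢ) over the active causes.
Sum P(warning light|·) weighted by the priors over both values of low oil pressure:
  P(warning light | ¬overheating coolant loop) = 0.077*0.707 + 0.50158*0.293
        = 0.054439 + 0.146963 = 0.201402
The terms with low oil pressure present sum to 0.146963, so
  P(low oil pressure | warning light, ¬overheating coolant loop) = 0.146963 / 0.201402 ≈ 0.730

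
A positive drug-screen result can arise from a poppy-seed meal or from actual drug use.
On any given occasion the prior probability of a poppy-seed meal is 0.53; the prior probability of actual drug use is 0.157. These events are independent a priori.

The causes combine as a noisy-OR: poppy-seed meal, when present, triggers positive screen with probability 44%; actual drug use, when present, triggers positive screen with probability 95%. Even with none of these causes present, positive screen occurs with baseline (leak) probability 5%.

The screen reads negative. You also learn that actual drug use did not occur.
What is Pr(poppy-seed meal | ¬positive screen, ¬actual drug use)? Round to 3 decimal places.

Under noisy-OR, P(positive screen | causes) = 1 − (1−0.05)·∏(1−qᵢ) over the active causes.
Enumerate both values of poppy-seed meal and weight by the priors:
  P(¬positive screen | ¬actual drug use) = 0.95×0.47 + 0.532×0.53
        = 0.446500 + 0.281960 = 0.728460
Keeping only the poppy-seed meal-present terms gives 0.281960, so
  P(poppy-seed meal | ¬positive screen, ¬actual drug use) = 0.281960 / 0.728460 ≈ 0.387

Pr(poppy-seed meal | ¬positive screen, ¬actual drug use) ≈ 0.387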